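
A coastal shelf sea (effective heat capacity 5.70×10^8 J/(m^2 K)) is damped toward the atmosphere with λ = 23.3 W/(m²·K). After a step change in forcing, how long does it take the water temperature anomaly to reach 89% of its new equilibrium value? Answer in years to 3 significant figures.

1.71 years

Areal heat capacity C = 5.70×10^8 J/(m^2 K) (given).
τ = C / λ = 5.70×10^8 / 23.3 = 2.45×10^7 s.
Fraction reached: 1 − e^(−t/τ) = 0.89 ⇒ t = −τ ln(1 − 0.89) = τ × 2.21.
t = 5.40×10^7 s = 1.71 years.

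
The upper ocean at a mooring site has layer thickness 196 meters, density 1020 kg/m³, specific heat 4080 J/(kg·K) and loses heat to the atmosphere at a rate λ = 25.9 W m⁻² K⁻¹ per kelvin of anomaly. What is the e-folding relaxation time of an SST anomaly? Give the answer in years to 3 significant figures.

0.998 years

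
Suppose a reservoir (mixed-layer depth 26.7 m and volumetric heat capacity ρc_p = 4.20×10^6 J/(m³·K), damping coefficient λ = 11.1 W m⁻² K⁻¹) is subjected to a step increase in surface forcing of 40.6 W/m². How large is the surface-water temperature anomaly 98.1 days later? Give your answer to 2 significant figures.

Areal heat capacity C = ρc_p × D = 4.20×10^6 × 26.7 = 1.12×10^8 J m⁻² K⁻¹.
τ = C / λ = 1.12×10^8 / 11.1 = 1.01×10^7 s.
Equilibrium anomaly ΔT_eq = F / λ = 40.6 / 11.1 = 3.66 K.
t = 98.1 days = 8.48×10^6 s, so t/τ = 0.839.
ΔT(t) = ΔT_eq (1 − e^(−t/τ)) = 3.66 × (1 − e^−0.839) = 2.08 K.

2.1 K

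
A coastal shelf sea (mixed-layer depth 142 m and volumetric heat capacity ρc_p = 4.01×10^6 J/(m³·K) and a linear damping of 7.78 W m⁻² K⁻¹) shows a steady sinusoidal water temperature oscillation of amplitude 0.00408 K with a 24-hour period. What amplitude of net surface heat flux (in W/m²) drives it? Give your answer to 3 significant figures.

Areal heat capacity C = ρc_p × D = 4.01×10^6 × 142 = 5.69×10^8 J m⁻² K⁻¹.
ω = 2π / 86400 s = 7.27×10^-5 s⁻¹.
√((Cω)² + λ²) = √((41400)² + 7.78²) = 41400 W/(m²·K).
F₀ = A × √((Cω)²+λ²) = 0.00408 × 41400 = 169 W/m².

169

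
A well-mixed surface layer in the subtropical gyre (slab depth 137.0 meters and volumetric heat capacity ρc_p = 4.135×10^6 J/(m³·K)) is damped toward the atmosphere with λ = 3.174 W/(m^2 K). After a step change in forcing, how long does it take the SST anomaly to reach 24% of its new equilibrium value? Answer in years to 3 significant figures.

Areal heat capacity C = ρc_p × D = 4.135×10^6 × 137.0 = 5.66×10^8 J/(m²·K).
τ = C / λ = 5.66×10^8 / 3.174 = 1.78×10^8 s.
Fraction reached: 1 − e^(−t/τ) = 0.24 ⇒ t = −τ ln(1 − 0.24) = τ × 0.274.
t = 4.90×10^7 s = 1.55 years.

1.55 years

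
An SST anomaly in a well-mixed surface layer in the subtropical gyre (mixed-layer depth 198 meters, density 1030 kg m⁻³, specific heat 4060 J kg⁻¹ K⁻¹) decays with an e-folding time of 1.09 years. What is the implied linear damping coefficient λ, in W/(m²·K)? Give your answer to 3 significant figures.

24.1

Areal heat capacity C = ρ c_p D = 1030 × 4060 × 198 = 8.28×10^8 J/(m^2 K).
τ = 1.09 years = 3.44×10^7 s.
λ = C / τ = 8.28×10^8 / 3.44×10^7 = 24.1 W/(m²·K).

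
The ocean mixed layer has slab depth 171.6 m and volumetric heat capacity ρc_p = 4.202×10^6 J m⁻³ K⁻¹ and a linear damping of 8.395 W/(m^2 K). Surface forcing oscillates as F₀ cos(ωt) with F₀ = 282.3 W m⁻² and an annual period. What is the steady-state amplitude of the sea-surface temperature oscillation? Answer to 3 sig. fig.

Areal heat capacity C = ρc_p × D = 4.202×10^6 × 171.6 = 7.21×10^8 J/(m^2 K).
Angular frequency ω = 2π / T = 2π / 3.15×10^7 s = 1.99×10^-7 s⁻¹.
√((Cω)² + λ²) = √((144)² + 8.395²) = 144 W/(m²·K).
Amplitude A = F₀ / √((Cω)²+λ²) = 282.3 / 144 = 1.96 K.

1.96 K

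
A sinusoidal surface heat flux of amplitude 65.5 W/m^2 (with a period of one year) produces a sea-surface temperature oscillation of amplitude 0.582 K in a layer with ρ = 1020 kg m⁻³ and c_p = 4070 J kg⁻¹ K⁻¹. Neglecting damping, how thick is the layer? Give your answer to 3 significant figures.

136 m

ω = 2π / 3.15×10^7 s = 1.99×10^-7 s⁻¹.
Required C = F₀ / (A ω) = 65.5 / (0.582 × 1.99×10^-7) = 5.65×10^8 J/(m²·K).
D = C / (ρ c_p) = 5.65×10^8 / (1020 × 4070) = 136 m.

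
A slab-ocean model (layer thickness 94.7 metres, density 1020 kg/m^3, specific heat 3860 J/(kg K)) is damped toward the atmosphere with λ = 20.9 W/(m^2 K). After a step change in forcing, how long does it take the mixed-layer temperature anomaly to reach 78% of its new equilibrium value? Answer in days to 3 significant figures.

Areal heat capacity C = ρ c_p D = 1020 × 3860 × 94.7 = 3.73×10^8 J m⁻² K⁻¹.
τ = C / λ = 3.73×10^8 / 20.9 = 1.78×10^7 s.
Fraction reached: 1 − e^(−t/τ) = 0.78 ⇒ t = −τ ln(1 − 0.78) = τ × 1.51.
t = 2.70×10^7 s = 313 days.

313 days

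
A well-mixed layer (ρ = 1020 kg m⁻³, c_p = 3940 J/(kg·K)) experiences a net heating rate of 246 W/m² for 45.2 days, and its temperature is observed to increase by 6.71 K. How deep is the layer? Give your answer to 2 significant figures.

Heat input Q = F Δt = 246 × 3.91×10^6 s = 9.61×10^8 J/m².
Required areal heat capacity C = Q / ΔT = 1.43×10^8 J/(m²·K).
Depth D = C / (ρ c_p) = 1.43×10^8 / (1020 × 3940) = 35.6 m.

36 m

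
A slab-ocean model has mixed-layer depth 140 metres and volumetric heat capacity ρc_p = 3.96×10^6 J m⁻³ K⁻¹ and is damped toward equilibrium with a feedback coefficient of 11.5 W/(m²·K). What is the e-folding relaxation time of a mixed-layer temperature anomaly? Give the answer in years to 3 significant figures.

1.53 years

Areal heat capacity C = ρc_p × D = 3.96×10^6 × 140 = 5.54×10^8 J m⁻² K⁻¹.
Relaxation time τ = C / λ = 5.54×10^8 / 11.5 = 4.82×10^7 s.
In years: 4.82×10^7 s / (3.156×10^7 s/year) = 1.53 years.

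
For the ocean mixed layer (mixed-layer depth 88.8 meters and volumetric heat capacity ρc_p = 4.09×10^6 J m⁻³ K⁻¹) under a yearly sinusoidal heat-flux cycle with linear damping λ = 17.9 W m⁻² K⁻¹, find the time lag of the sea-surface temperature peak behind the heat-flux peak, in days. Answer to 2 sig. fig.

77 days

Areal heat capacity C = ρc_p × D = 4.09×10^6 × 88.8 = 3.63×10^8 J/(m²·K).
ω = 2π / 3.15×10^7 s = 1.99×10^-7 s⁻¹.
Phase lag φ = arctan(Cω/λ) = arctan(72.4/17.9) = 1.33 rad.
Time lag = φ / ω = 1.33 / 1.99×10^-7 = 6.67×10^6 s = 77.2 days.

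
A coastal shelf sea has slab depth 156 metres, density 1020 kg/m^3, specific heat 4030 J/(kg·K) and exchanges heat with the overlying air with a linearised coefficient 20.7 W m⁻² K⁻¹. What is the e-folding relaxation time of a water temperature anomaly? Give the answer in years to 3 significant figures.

Areal heat capacity C = ρ c_p D = 1020 × 4030 × 156 = 6.41×10^8 J m⁻² K⁻¹.
Relaxation time τ = C / λ = 6.41×10^8 / 20.7 = 3.10×10^7 s.
In years: 3.10×10^7 s / (3.156×10^7 s/year) = 0.982 years.

0.982 years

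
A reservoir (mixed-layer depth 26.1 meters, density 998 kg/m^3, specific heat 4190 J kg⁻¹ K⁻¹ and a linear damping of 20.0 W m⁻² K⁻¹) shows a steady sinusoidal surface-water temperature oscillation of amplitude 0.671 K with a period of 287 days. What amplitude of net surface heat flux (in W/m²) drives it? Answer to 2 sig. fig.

Areal heat capacity C = ρ c_p D = 998 × 4190 × 26.1 = 1.09×10^8 J m⁻² K⁻¹.
ω = 2π / 2.48×10^7 s = 2.53×10^-7 s⁻¹.
√((Cω)² + λ²) = √((27.7)² + 20.0²) = 34.1 W/(m²·K).
F₀ = A × √((Cω)²+λ²) = 0.671 × 34.1 = 22.9 W/m².

23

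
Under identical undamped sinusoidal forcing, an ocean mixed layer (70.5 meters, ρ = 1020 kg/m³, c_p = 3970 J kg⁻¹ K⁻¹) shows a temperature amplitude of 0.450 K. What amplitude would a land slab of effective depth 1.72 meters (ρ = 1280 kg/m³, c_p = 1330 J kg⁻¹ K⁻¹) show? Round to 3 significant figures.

C_ocean = 2.85×10^8 J/(m²·K); C_land = 2.93×10^6 J/(m²·K).
A ∝ 1/C ⇒ A_land = A_ocean × C_ocean/C_land = 0.450 × 97.5 = 43.9 K.

43.9 K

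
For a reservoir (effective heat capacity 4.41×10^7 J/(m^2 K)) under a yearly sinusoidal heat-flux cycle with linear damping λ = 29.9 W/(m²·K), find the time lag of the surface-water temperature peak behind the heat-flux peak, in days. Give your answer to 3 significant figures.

Areal heat capacity C = 4.41×10^7 J/(m^2 K) (given).
ω = 2π / 3.15×10^7 s = 1.99×10^-7 s⁻¹.
Phase lag φ = arctan(Cω/λ) = arctan(8.79/29.9) = 0.286 rad.
Time lag = φ / ω = 0.286 / 1.99×10^-7 = 1.43×10^6 s = 16.6 days.

16.6 days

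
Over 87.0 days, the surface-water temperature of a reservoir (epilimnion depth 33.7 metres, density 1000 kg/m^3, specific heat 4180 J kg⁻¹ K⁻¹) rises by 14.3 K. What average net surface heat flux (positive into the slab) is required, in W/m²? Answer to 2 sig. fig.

270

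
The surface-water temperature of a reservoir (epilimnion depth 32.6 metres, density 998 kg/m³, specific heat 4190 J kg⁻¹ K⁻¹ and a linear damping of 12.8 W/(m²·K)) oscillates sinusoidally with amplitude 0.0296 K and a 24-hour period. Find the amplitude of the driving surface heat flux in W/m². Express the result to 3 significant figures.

Areal heat capacity C = ρ c_p D = 998 × 4190 × 32.6 = 1.36×10^8 J/(m^2 K).
ω = 2π / 86400 s = 7.27×10^-5 s⁻¹.
√((Cω)² + λ²) = √((9910)² + 12.8²) = 9910 W/(m²·K).
F₀ = A × √((Cω)²+λ²) = 0.0296 × 9910 = 293 W/m².

293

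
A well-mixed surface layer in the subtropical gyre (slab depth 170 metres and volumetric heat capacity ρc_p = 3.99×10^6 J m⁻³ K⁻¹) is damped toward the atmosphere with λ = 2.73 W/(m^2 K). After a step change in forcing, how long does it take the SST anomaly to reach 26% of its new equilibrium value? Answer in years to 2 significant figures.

2.4 years

Areal heat capacity C = ρc_p × D = 3.99×10^6 × 170 = 6.78×10^8 J/(m²·K).
τ = C / λ = 6.78×10^8 / 2.73 = 2.48×10^8 s.
Fraction reached: 1 − e^(−t/τ) = 0.26 ⇒ t = −τ ln(1 − 0.26) = τ × 0.301.
t = 7.48×10^7 s = 2.37 years.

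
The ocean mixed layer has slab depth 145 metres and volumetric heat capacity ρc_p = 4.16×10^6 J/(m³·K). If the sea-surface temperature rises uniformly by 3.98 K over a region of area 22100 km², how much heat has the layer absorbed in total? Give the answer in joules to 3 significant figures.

5.31×10^19 J

Areal heat capacity C = ρc_p × D = 4.16×10^6 × 145 = 6.03×10^8 J/(m^2 K).
Heat per unit area: q = C ΔT = 6.03×10^8 × 3.98 = 2.40×10^9 J/m².
Total heat: Q = q × A = 2.40×10^9 × (22100 × 10⁶ m²) = 5.31×10^19 J.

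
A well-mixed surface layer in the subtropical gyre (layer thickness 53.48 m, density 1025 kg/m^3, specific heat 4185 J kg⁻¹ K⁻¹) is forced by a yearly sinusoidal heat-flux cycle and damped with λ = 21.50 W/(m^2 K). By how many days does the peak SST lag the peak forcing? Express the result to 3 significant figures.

Areal heat capacity C = ρ c_p D = 1025 × 4185 × 53.48 = 2.29×10^8 J m⁻² K⁻¹.
ω = 2π / 3.15×10^7 s = 1.99×10^-7 s⁻¹.
Phase lag φ = arctan(Cω/λ) = arctan(45.7/21.50) = 1.13 rad.
Time lag = φ / ω = 1.13 / 1.99×10^-7 = 5.68×10^6 s = 65.7 days.

65.7 days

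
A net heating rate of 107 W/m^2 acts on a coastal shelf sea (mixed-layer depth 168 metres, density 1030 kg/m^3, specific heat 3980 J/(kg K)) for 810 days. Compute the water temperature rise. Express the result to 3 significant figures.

10.9 K

Areal heat capacity C = ρ c_p D = 1030 × 3980 × 168 = 6.89×10^8 J/(m^2 K).
Net heat input Q = F Δt = 107 × (810 days × 86400 s/day) = 7.49×10^9 J/m².
ΔT = Q / C = 7.49×10^9 / 6.89×10^8 = 10.9 K.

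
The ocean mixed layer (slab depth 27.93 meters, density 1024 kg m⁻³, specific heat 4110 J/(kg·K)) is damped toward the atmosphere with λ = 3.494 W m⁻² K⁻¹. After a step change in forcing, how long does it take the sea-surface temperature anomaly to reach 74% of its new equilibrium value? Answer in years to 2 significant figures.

1.4 years

Areal heat capacity C = ρ c_p D = 1024 × 4110 × 27.93 = 1.18×10^8 J/(m²·K).
τ = C / λ = 1.18×10^8 / 3.494 = 3.36×10^7 s.
Fraction reached: 1 − e^(−t/τ) = 0.74 ⇒ t = −τ ln(1 − 0.74) = τ × 1.35.
t = 4.53×10^7 s = 1.44 years.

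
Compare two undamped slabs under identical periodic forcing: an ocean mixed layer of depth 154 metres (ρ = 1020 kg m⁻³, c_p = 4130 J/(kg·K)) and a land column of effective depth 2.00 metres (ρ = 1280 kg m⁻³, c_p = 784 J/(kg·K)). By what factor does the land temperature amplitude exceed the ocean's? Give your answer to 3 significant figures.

323

C_ocean = 1020 × 4130 × 154 = 6.49×10^8 J/(m²·K).
C_land = 1280 × 784 × 2.00 = 2.01×10^6 J/(m²·K).
Undamped amplitude ∝ 1/C, so A_land/A_ocean = C_ocean/C_land = 323.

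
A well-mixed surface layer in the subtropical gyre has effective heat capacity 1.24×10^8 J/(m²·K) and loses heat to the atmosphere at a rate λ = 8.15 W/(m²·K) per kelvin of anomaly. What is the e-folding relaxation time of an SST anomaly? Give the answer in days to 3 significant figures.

Areal heat capacity C = 1.24×10^8 J/(m²·K) (given).
Relaxation time τ = C / λ = 1.24×10^8 / 8.15 = 1.52×10^7 s.
In days: 1.52×10^7 s / (86400 s/day) = 176 days.

176 days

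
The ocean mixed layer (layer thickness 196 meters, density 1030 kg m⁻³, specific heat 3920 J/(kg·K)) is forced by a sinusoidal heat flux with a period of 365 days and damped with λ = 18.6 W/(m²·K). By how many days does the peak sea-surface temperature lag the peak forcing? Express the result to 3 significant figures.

84.4 days

Areal heat capacity C = ρ c_p D = 1030 × 3920 × 196 = 7.91×10^8 J m⁻² K⁻¹.
ω = 2π / 3.15×10^7 s = 1.99×10^-7 s⁻¹.
Phase lag φ = arctan(Cω/λ) = arctan(158/18.6) = 1.45 rad.
Time lag = φ / ω = 1.45 / 1.99×10^-7 = 7.29×10^6 s = 84.4 days.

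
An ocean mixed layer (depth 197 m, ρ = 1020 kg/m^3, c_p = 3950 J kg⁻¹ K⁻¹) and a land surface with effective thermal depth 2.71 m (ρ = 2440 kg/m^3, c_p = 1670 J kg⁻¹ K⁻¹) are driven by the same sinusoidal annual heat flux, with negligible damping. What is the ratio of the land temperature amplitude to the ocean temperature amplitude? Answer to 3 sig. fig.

71.9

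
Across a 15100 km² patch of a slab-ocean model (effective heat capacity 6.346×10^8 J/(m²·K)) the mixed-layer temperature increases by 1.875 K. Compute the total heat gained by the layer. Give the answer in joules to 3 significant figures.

1.80×10^19 J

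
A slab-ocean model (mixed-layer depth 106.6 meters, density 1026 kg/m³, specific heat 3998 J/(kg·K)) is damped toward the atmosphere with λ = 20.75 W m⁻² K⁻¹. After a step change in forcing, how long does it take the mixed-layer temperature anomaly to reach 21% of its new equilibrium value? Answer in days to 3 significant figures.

57.5 days

Areal heat capacity C = ρ c_p D = 1026 × 3998 × 106.6 = 4.37×10^8 J/(m^2 K).
τ = C / λ = 4.37×10^8 / 20.75 = 2.11×10^7 s.
Fraction reached: 1 − e^(−t/τ) = 0.21 ⇒ t = −τ ln(1 − 0.21) = τ × 0.236.
t = 4.97×10^6 s = 57.5 days.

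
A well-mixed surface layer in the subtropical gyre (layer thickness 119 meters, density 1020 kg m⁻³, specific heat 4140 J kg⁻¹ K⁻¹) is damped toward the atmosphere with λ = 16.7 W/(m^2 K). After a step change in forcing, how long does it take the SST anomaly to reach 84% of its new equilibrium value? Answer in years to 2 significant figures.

1.7 years

Areal heat capacity C = ρ c_p D = 1020 × 4140 × 119 = 5.03×10^8 J/(m²·K).
τ = C / λ = 5.03×10^8 / 16.7 = 3.01×10^7 s.
Fraction reached: 1 − e^(−t/τ) = 0.84 ⇒ t = −τ ln(1 − 0.84) = τ × 1.83.
t = 5.51×10^7 s = 1.75 years.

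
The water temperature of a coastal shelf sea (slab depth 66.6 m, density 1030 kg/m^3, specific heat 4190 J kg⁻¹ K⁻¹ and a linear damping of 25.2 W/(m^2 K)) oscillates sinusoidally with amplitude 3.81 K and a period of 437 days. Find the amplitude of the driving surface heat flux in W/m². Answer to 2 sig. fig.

210

Areal heat capacity C = ρ c_p D = 1030 × 4190 × 66.6 = 2.87×10^8 J m⁻² K⁻¹.
ω = 2π / 3.78×10^7 s = 1.66×10^-7 s⁻¹.
√((Cω)² + λ²) = √((47.8)² + 25.2²) = 54.1 W/(m²·K).
F₀ = A × √((Cω)²+λ²) = 3.81 × 54.1 = 206 W/m².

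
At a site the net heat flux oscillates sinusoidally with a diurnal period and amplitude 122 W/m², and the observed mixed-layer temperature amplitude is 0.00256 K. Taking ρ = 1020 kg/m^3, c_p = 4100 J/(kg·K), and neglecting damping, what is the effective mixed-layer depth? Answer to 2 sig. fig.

160 m

ω = 2π / 86400 s = 7.27×10^-5 s⁻¹.
Required C = F₀ / (A ω) = 122 / (0.00256 × 7.27×10^-5) = 6.55×10^8 J/(m²·K).
D = C / (ρ c_p) = 6.55×10^8 / (1020 × 4100) = 157 m.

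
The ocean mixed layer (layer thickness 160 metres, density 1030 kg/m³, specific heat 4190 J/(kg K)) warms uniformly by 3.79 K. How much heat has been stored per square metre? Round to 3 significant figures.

2.62×10^9

Areal heat capacity C = ρ c_p D = 1030 × 4190 × 160 = 6.91×10^8 J/(m^2 K).
ΔQ = C ΔT = 6.91×10^8 × 3.79 = 2.62×10^9 J/m².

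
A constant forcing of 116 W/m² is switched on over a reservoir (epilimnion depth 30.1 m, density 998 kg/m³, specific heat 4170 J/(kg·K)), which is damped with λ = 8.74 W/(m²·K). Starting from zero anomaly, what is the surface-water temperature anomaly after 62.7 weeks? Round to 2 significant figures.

12 K

Areal heat capacity C = ρ c_p D = 998 × 4170 × 30.1 = 1.25×10^8 J/(m^2 K).
τ = C / λ = 1.25×10^8 / 8.74 = 1.43×10^7 s.
Equilibrium anomaly ΔT_eq = F / λ = 116 / 8.74 = 13.3 K.
t = 62.7 weeks = 3.79×10^7 s, so t/τ = 2.65.
ΔT(t) = ΔT_eq (1 − e^(−t/τ)) = 13.3 × (1 − e^−2.65) = 12.3 K.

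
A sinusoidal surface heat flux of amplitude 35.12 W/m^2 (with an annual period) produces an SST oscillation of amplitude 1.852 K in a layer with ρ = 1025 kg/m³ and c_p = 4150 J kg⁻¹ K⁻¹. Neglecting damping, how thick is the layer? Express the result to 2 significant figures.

22 m

ω = 2π / 3.15×10^7 s = 1.99×10^-7 s⁻¹.
Required C = F₀ / (A ω) = 35.12 / (1.852 × 1.99×10^-7) = 9.52×10^7 J/(m²·K).
D = C / (ρ c_p) = 9.52×10^7 / (1025 × 4150) = 22.4 m.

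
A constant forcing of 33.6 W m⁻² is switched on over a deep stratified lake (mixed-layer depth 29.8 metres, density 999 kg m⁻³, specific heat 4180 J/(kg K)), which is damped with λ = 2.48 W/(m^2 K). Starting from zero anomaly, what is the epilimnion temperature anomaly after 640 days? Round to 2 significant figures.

9.0 K

Areal heat capacity C = ρ c_p D = 999 × 4180 × 29.8 = 1.24×10^8 J/(m²·K).
τ = C / λ = 1.24×10^8 / 2.48 = 5.02×10^7 s.
Equilibrium anomaly ΔT_eq = F / λ = 33.6 / 2.48 = 13.5 K.
t = 640 days = 5.53×10^7 s, so t/τ = 1.10.
ΔT(t) = ΔT_eq (1 − e^(−t/τ)) = 13.5 × (1 − e^−1.10) = 9.05 K.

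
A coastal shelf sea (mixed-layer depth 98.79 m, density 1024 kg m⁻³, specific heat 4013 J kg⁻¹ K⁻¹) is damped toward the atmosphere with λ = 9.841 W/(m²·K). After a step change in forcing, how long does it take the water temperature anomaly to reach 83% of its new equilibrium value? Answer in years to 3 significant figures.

2.32 years

Areal heat capacity C = ρ c_p D = 1024 × 4013 × 98.79 = 4.06×10^8 J/(m²·K).
τ = C / λ = 4.06×10^8 / 9.841 = 4.13×10^7 s.
Fraction reached: 1 − e^(−t/τ) = 0.83 ⇒ t = −τ ln(1 − 0.83) = τ × 1.77.
t = 7.31×10^7 s = 2.32 years.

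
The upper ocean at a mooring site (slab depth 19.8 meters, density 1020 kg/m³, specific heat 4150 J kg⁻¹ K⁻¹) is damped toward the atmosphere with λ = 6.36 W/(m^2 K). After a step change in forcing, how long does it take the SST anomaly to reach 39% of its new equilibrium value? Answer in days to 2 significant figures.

Areal heat capacity C = ρ c_p D = 1020 × 4150 × 19.8 = 8.38×10^7 J/(m²·K).
τ = C / λ = 8.38×10^7 / 6.36 = 1.32×10^7 s.
Fraction reached: 1 − e^(−t/τ) = 0.39 ⇒ t = −τ ln(1 − 0.39) = τ × 0.494.
t = 6.51×10^6 s = 75.4 days.

75 days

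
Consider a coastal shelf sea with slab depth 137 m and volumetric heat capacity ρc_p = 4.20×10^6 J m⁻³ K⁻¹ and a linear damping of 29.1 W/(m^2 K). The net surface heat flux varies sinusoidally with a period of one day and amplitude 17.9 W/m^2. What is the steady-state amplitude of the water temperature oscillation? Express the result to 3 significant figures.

Areal heat capacity C = ρc_p × D = 4.20×10^6 × 137 = 5.75×10^8 J m⁻² K⁻¹.
Angular frequency ω = 2π / T = 2π / 86400 s = 7.27×10^-5 s⁻¹.
√((Cω)² + λ²) = √((41800)² + 29.1²) = 41800 W/(m²·K).
Amplitude A = F₀ / √((Cω)²+λ²) = 17.9 / 41800 = 4.28×10^-4 K.

4.28×10^-4 K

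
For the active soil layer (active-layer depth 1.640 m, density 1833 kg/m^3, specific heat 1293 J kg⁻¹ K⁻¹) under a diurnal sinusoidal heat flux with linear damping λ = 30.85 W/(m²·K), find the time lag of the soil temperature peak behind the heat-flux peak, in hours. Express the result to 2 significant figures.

Areal heat capacity C = ρ c_p D = 1833 × 1293 × 1.640 = 3.89×10^6 J/(m^2 K).
ω = 2π / 86400 s = 7.27×10^-5 s⁻¹.
Phase lag φ = arctan(Cω/λ) = arctan(283/30.85) = 1.46 rad.
Time lag = φ / ω = 1.46 / 7.27×10^-5 = 20100 s = 5.58 hours.

5.6 hours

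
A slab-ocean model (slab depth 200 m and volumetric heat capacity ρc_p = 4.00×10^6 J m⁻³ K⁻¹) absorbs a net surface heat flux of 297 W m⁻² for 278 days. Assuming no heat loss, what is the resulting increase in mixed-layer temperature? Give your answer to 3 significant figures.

8.92 K

Areal heat capacity C = ρc_p × D = 4.00×10^6 × 200 = 8.00×10^8 J/(m^2 K).
Net heat input Q = F Δt = 297 × (278 days × 86400 s/day) = 7.13×10^9 J/m².
ΔT = Q / C = 7.13×10^9 / 8.00×10^8 = 8.92 K.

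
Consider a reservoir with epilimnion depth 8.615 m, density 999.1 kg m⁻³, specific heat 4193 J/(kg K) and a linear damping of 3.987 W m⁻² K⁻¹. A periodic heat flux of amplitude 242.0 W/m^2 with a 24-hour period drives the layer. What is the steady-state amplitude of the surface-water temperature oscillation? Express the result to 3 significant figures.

Areal heat capacity C = ρ c_p D = 999.1 × 4193 × 8.615 = 3.61×10^7 J/(m²·K).
Angular frequency ω = 2π / T = 2π / 86400 s = 7.27×10^-5 s⁻¹.
√((Cω)² + λ²) = √((2620)² + 3.987²) = 2620 W/(m²·K).
Amplitude A = F₀ / √((Cω)²+λ²) = 242.0 / 2620 = 0.0922 K.

0.0922 K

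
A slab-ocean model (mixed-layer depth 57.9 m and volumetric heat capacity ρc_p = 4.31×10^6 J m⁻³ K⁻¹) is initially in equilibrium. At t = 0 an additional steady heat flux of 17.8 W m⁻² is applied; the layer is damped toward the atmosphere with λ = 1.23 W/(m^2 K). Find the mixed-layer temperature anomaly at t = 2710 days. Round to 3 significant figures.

9.91 K

Areal heat capacity C = ρc_p × D = 4.31×10^6 × 57.9 = 2.50×10^8 J m⁻² K⁻¹.
τ = C / λ = 2.50×10^8 / 1.23 = 2.03×10^8 s.
Equilibrium anomaly ΔT_eq = F / λ = 17.8 / 1.23 = 14.5 K.
t = 2710 days = 2.34×10^8 s, so t/τ = 1.15.
ΔT(t) = ΔT_eq (1 − e^(−t/τ)) = 14.5 × (1 − e^−1.15) = 9.91 K.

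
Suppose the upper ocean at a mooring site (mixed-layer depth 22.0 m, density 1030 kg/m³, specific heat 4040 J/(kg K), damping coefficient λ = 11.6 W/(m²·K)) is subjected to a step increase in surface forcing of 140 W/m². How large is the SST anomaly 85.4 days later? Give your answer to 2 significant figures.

7.3 K

Areal heat capacity C = ρ c_p D = 1030 × 4040 × 22.0 = 9.15×10^7 J m⁻² K⁻¹.
τ = C / λ = 9.15×10^7 / 11.6 = 7.89×10^6 s.
Equilibrium anomaly ΔT_eq = F / λ = 140 / 11.6 = 12.1 K.
t = 85.4 days = 7.38×10^6 s, so t/τ = 0.935.
ΔT(t) = ΔT_eq (1 − e^(−t/τ)) = 12.1 × (1 − e^−0.935) = 7.33 K.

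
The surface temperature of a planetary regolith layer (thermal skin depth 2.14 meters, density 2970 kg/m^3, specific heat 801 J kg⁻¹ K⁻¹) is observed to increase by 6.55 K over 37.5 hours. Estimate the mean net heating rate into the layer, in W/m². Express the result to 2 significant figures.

250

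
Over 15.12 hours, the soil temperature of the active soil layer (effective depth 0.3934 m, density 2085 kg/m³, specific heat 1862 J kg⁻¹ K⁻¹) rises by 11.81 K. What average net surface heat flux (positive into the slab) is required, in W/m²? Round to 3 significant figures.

Areal heat capacity C = ρ c_p D = 2085 × 1862 × 0.3934 = 1.53×10^6 J m⁻² K⁻¹.
Required heat per unit area: Q = C ΔT = 1.53×10^6 × 11.81 = 1.80×10^7 J/m².
Flux F = Q / Δt = 1.80×10^7 / 54400 s = 331 W/m².

331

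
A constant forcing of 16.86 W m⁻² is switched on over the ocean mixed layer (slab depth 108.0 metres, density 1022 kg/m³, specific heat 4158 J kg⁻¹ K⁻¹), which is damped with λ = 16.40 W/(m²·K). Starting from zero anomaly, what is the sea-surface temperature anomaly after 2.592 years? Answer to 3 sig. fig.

0.973 K

Areal heat capacity C = ρ c_p D = 1022 × 4158 × 108.0 = 4.59×10^8 J/(m²·K).
τ = C / λ = 4.59×10^8 / 16.40 = 2.80×10^7 s.
Equilibrium anomaly ΔT_eq = F / λ = 16.86 / 16.40 = 1.03 K.
t = 2.592 years = 8.18×10^7 s, so t/τ = 2.92.
ΔT(t) = ΔT_eq (1 − e^(−t/τ)) = 1.03 × (1 − e^−2.92) = 0.973 K.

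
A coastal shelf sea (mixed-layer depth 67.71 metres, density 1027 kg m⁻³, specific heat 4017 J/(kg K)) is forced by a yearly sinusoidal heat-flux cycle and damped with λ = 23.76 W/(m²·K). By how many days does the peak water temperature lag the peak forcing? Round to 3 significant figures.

Areal heat capacity C = ρ c_p D = 1027 × 4017 × 67.71 = 2.79×10^8 J/(m²·K).
ω = 2π / 3.15×10^7 s = 1.99×10^-7 s⁻¹.
Phase lag φ = arctan(Cω/λ) = arctan(55.7/23.76) = 1.17 rad.
Time lag = φ / ω = 1.17 / 1.99×10^-7 = 5.86×10^6 s = 67.8 days.

67.8 days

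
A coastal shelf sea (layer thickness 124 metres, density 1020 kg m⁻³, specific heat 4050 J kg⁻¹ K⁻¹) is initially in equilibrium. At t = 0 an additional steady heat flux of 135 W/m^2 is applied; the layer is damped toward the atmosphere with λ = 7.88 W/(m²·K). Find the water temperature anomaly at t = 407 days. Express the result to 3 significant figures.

Areal heat capacity C = ρ c_p D = 1020 × 4050 × 124 = 5.12×10^8 J/(m^2 K).
τ = C / λ = 5.12×10^8 / 7.88 = 6.50×10^7 s.
Equilibrium anomaly ΔT_eq = F / λ = 135 / 7.88 = 17.1 K.
t = 407 days = 3.52×10^7 s, so t/τ = 0.541.
ΔT(t) = ΔT_eq (1 − e^(−t/τ)) = 17.1 × (1 − e^−0.541) = 7.16 K.

7.16 K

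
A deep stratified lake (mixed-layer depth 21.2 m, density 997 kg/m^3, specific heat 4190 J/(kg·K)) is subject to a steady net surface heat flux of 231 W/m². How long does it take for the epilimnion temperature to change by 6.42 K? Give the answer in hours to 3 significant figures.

Areal heat capacity C = ρ c_p D = 997 × 4190 × 21.2 = 8.86×10^7 J/(m^2 K).
Time required: Δt = C ΔT / F = 8.86×10^7 × 6.42 / 231 = 2.46×10^6 s.
In hours: 2.46×10^6 s / (3600 s/hour) = 684 hours.

684 hours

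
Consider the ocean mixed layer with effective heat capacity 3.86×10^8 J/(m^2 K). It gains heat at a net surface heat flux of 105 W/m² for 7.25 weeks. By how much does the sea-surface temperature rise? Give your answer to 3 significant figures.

Areal heat capacity C = 3.86×10^8 J/(m^2 K) (given).
Net heat input Q = F Δt = 105 × (7.25 weeks × 6.048×10^5 s/week) = 4.60×10^8 J/m².
ΔT = Q / C = 4.60×10^8 / 3.86×10^8 = 1.19 K.

1.19 K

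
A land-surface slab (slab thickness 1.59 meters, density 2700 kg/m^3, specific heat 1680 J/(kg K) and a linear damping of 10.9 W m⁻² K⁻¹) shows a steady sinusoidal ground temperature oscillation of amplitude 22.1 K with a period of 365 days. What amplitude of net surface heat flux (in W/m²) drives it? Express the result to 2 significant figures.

240

Areal heat capacity C = ρ c_p D = 2700 × 1680 × 1.59 = 7.21×10^6 J/(m²·K).
ω = 2π / 3.15×10^7 s = 1.99×10^-7 s⁻¹.
√((Cω)² + λ²) = √((1.44)² + 10.9²) = 11.0 W/(m²·K).
F₀ = A × √((Cω)²+λ²) = 22.1 × 11.0 = 243 W/m².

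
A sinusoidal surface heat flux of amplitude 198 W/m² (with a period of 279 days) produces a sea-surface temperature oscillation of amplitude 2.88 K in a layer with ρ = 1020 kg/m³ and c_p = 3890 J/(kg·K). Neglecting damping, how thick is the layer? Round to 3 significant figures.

ω = 2π / 2.41×10^7 s = 2.61×10^-7 s⁻¹.
Required C = F₀ / (A ω) = 198 / (2.88 × 2.61×10^-7) = 2.64×10^8 J/(m²·K).
D = C / (ρ c_p) = 2.64×10^8 / (1020 × 3890) = 66.5 m.

66.5 m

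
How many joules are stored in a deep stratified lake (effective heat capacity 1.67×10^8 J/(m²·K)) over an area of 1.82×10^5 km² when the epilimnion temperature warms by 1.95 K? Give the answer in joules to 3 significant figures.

5.93×10^19 J

Areal heat capacity C = 1.67×10^8 J/(m²·K) (given).
Heat per unit area: q = C ΔT = 1.67×10^8 × 1.95 = 3.26×10^8 J/m².
Total heat: Q = q × A = 3.26×10^8 × (1.82×10^5 × 10⁶ m²) = 5.93×10^19 J.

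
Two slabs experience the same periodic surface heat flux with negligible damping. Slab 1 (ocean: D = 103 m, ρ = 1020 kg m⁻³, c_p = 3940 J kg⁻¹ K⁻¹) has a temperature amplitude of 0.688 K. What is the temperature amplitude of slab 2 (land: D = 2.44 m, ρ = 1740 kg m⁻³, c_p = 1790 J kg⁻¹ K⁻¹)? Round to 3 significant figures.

37.5 K

C_ocean = 4.14×10^8 J/(m²·K); C_land = 7.60×10^6 J/(m²·K).
A ∝ 1/C ⇒ A_land = A_ocean × C_ocean/C_land = 0.688 × 54.5 = 37.5 K.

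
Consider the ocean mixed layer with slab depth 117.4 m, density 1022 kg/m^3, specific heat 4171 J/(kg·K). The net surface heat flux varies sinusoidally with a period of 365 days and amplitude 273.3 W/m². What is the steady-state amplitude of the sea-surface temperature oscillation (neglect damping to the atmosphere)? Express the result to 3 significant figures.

2.74 K

Areal heat capacity C = ρ c_p D = 1022 × 4171 × 117.4 = 5.00×10^8 J m⁻² K⁻¹.
Angular frequency ω = 2π / T = 2π / 3.15×10^7 s = 1.99×10^-7 s⁻¹.
Cω = 5.00×10^8 × 1.99×10^-7 = 99.7 W/(m²·K).
Amplitude A = F₀ / (Cω) = 273.3 / 99.7 = 2.74 K.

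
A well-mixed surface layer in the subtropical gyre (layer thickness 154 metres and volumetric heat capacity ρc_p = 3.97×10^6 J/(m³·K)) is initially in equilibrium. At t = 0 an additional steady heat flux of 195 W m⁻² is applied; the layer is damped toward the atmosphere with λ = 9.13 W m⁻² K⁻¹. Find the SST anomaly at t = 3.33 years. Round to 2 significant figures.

Areal heat capacity C = ρc_p × D = 3.97×10^6 × 154 = 6.11×10^8 J/(m²·K).
τ = C / λ = 6.11×10^8 / 9.13 = 6.70×10^7 s.
Equilibrium anomaly ΔT_eq = F / λ = 195 / 9.13 = 21.4 K.
t = 3.33 years = 1.05×10^8 s, so t/τ = 1.57.
ΔT(t) = ΔT_eq (1 − e^(−t/τ)) = 21.4 × (1 − e^−1.57) = 16.9 K.

17 K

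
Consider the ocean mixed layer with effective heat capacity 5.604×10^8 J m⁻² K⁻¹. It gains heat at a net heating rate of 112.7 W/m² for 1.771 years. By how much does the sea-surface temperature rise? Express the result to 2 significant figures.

Areal heat capacity C = 5.604×10^8 J m⁻² K⁻¹ (given).
Net heat input Q = F Δt = 112.7 × (1.771 years × 3.156×10^7 s/year) = 6.30×10^9 J/m².
ΔT = Q / C = 6.30×10^9 / 5.60×10^8 = 11.2 K.

11 K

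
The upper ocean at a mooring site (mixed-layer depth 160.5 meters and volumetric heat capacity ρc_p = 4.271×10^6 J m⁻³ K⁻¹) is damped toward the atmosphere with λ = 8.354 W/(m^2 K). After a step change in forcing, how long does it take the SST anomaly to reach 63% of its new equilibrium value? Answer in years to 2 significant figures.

Areal heat capacity C = ρc_p × D = 4.271×10^6 × 160.5 = 6.85×10^8 J/(m²·K).
τ = C / λ = 6.85×10^8 / 8.354 = 8.21×10^7 s.
Fraction reached: 1 − e^(−t/τ) = 0.63 ⇒ t = −τ ln(1 − 0.63) = τ × 0.994.
t = 8.16×10^7 s = 2.59 years.

2.6 years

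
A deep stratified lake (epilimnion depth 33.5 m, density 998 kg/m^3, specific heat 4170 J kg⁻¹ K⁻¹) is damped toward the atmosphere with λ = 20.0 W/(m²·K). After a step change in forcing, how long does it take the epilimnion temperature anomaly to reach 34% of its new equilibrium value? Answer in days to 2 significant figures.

34 days

Areal heat capacity C = ρ c_p D = 998 × 4170 × 33.5 = 1.39×10^8 J/(m²·K).
τ = C / λ = 1.39×10^8 / 20.0 = 6.97×10^6 s.
Fraction reached: 1 − e^(−t/τ) = 0.34 ⇒ t = −τ ln(1 − 0.34) = τ × 0.416.
t = 2.90×10^6 s = 33.5 days.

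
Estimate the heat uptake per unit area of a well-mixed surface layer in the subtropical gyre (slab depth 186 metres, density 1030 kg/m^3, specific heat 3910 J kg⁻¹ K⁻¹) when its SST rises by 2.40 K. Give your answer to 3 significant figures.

Areal heat capacity C = ρ c_p D = 1030 × 3910 × 186 = 7.49×10^8 J/(m^2 K).
ΔQ = C ΔT = 7.49×10^8 × 2.40 = 1.80×10^9 J/m².

1.80×10^9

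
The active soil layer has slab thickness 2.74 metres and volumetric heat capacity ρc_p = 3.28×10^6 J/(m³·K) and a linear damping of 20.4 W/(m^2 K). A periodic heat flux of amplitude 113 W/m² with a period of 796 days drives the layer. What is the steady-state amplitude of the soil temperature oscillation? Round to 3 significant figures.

5.53 K

Areal heat capacity C = ρc_p × D = 3.28×10^6 × 2.74 = 8.99×10^6 J m⁻² K⁻¹.
Angular frequency ω = 2π / T = 2π / 6.88×10^7 s = 9.14×10^-8 s⁻¹.
√((Cω)² + λ²) = √((0.821)² + 20.4²) = 20.4 W/(m²·K).
Amplitude A = F₀ / √((Cω)²+λ²) = 113 / 20.4 = 5.53 K.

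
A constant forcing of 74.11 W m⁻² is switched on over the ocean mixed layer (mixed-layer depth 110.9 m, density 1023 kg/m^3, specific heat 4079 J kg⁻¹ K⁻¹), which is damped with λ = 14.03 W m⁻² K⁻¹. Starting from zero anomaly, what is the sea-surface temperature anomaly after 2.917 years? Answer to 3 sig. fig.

4.96 K

Areal heat capacity C = ρ c_p D = 1023 × 4079 × 110.9 = 4.63×10^8 J/(m^2 K).
τ = C / λ = 4.63×10^8 / 14.03 = 3.30×10^7 s.
Equilibrium anomaly ΔT_eq = F / λ = 74.11 / 14.03 = 5.28 K.
t = 2.917 years = 9.21×10^7 s, so t/τ = 2.79.
ΔT(t) = ΔT_eq (1 − e^(−t/τ)) = 5.28 × (1 − e^−2.79) = 4.96 K.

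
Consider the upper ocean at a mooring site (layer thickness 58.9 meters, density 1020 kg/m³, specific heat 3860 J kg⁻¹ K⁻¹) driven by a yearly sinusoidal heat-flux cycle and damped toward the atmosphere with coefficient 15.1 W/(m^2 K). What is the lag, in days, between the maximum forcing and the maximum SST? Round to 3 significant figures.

Areal heat capacity C = ρ c_p D = 1020 × 3860 × 58.9 = 2.32×10^8 J/(m^2 K).
ω = 2π / 3.15×10^7 s = 1.99×10^-7 s⁻¹.
Phase lag φ = arctan(Cω/λ) = arctan(46.2/15.1) = 1.25 rad.
Time lag = φ / ω = 1.25 / 1.99×10^-7 = 6.30×10^6 s = 72.9 days.

72.9 days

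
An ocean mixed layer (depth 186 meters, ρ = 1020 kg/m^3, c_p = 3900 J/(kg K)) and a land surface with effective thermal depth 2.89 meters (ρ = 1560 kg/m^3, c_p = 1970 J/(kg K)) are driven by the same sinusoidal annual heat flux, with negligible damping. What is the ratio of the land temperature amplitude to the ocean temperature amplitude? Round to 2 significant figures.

83

C_ocean = 1020 × 3900 × 186 = 7.40×10^8 J/(m²·K).
C_land = 1560 × 1970 × 2.89 = 8.88×10^6 J/(m²·K).
Undamped amplitude ∝ 1/C, so A_land/A_ocean = C_ocean/C_land = 83.3.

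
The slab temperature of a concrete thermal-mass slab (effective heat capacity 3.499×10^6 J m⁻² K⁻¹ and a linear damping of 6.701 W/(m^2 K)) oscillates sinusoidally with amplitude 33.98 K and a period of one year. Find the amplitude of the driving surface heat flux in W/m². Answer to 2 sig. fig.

230

Areal heat capacity C = 3.499×10^6 J m⁻² K⁻¹ (given).
ω = 2π / 3.15×10^7 s = 1.99×10^-7 s⁻¹.
√((Cω)² + λ²) = √((0.697)² + 6.701²) = 6.74 W/(m²·K).
F₀ = A × √((Cω)²+λ²) = 33.98 × 6.74 = 229 W/m².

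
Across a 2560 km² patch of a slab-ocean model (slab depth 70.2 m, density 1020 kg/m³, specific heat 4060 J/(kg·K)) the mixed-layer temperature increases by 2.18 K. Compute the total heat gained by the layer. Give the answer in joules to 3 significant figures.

Areal heat capacity C = ρ c_p D = 1020 × 4060 × 70.2 = 2.91×10^8 J m⁻² K⁻¹.
Heat per unit area: q = C ΔT = 2.91×10^8 × 2.18 = 6.34×10^8 J/m².
Total heat: Q = q × A = 6.34×10^8 × (2560 × 10⁶ m²) = 1.62×10^18 J.

1.62×10^18 J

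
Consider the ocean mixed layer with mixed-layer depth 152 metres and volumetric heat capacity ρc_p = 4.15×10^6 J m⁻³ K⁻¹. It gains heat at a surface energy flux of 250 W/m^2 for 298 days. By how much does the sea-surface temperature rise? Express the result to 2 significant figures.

Areal heat capacity C = ρc_p × D = 4.15×10^6 × 152 = 6.31×10^8 J/(m²·K).
Net heat input Q = F Δt = 250 × (298 days × 86400 s/day) = 6.44×10^9 J/m².
ΔT = Q / C = 6.44×10^9 / 6.31×10^8 = 10.2 K.

10 K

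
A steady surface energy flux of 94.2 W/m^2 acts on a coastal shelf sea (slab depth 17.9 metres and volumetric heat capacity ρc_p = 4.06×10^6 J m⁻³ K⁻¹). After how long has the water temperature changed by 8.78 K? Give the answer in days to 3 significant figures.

Areal heat capacity C = ρc_p × D = 4.06×10^6 × 17.9 = 7.27×10^7 J/(m^2 K).
Time required: Δt = C ΔT / F = 7.27×10^7 × 8.78 / 94.2 = 6.77×10^6 s.
In days: 6.77×10^6 s / (86400 s/day) = 78.4 days.

78.4 days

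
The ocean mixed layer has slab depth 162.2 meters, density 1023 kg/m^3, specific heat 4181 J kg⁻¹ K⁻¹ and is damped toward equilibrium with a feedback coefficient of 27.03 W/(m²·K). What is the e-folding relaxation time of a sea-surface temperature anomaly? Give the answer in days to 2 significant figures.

300 days

Areal heat capacity C = ρ c_p D = 1023 × 4181 × 162.2 = 6.94×10^8 J/(m²·K).
Relaxation time τ = C / λ = 6.94×10^8 / 27.03 = 2.57×10^7 s.
In days: 2.57×10^7 s / (86400 s/day) = 297 days.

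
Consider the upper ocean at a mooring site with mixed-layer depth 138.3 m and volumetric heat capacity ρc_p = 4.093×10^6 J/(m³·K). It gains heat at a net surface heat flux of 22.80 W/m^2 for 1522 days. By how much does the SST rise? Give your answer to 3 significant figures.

Areal heat capacity C = ρc_p × D = 4.093×10^6 × 138.3 = 5.66×10^8 J/(m^2 K).
Net heat input Q = F Δt = 22.80 × (1522 days × 86400 s/day) = 3.00×10^9 J/m².
ΔT = Q / C = 3.00×10^9 / 5.66×10^8 = 5.30 K.

5.30 K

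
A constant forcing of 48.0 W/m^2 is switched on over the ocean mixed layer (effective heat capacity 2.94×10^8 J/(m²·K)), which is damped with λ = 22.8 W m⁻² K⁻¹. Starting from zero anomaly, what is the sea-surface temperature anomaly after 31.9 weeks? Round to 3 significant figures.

Areal heat capacity C = 2.94×10^8 J/(m²·K) (given).
τ = C / λ = 2.94×10^8 / 22.8 = 1.29×10^7 s.
Equilibrium anomaly ΔT_eq = F / λ = 48.0 / 22.8 = 2.11 K.
t = 31.9 weeks = 1.93×10^7 s, so t/τ = 1.50.
ΔT(t) = ΔT_eq (1 − e^(−t/τ)) = 2.11 × (1 − e^−1.50) = 1.63 K.

1.63 K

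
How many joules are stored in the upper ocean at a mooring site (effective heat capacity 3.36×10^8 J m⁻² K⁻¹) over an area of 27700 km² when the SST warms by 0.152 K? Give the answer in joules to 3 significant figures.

1.41×10^18 J

Areal heat capacity C = 3.36×10^8 J m⁻² K⁻¹ (given).
Heat per unit area: q = C ΔT = 3.36×10^8 × 0.152 = 5.11×10^7 J/m².
Total heat: Q = q × A = 5.11×10^7 × (27700 × 10⁶ m²) = 1.41×10^18 J.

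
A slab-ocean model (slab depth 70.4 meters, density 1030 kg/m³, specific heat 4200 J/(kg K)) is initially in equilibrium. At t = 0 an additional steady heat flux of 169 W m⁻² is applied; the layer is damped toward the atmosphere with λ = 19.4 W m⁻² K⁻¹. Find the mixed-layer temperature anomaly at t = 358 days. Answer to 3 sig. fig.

7.50 K

Areal heat capacity C = ρ c_p D = 1030 × 4200 × 70.4 = 3.05×10^8 J m⁻² K⁻¹.
τ = C / λ = 3.05×10^8 / 19.4 = 1.57×10^7 s.
Equilibrium anomaly ΔT_eq = F / λ = 169 / 19.4 = 8.71 K.
t = 358 days = 3.09×10^7 s, so t/τ = 1.97.
ΔT(t) = ΔT_eq (1 − e^(−t/τ)) = 8.71 × (1 − e^−1.97) = 7.50 K.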